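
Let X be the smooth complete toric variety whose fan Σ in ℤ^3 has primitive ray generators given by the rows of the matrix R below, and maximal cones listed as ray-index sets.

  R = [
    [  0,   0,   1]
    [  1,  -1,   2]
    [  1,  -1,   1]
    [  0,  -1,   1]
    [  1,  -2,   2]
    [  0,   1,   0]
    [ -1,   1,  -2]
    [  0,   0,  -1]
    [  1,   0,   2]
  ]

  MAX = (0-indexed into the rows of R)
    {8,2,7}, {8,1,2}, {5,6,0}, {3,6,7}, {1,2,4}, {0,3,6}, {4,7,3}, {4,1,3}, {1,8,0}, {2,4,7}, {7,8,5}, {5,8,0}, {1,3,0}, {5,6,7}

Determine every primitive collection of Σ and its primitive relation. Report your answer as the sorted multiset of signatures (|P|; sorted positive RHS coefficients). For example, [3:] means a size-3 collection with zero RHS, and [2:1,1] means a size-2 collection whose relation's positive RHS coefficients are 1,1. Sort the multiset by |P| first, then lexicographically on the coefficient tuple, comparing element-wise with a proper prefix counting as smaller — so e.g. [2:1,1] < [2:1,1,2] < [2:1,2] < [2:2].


|primitive collections| = 15. Relations:

  P = {0,7}:  v_{0} + v_{7} = 0 — sig = [2:]
  P = {1,6}:  v_{1} + v_{6} = 0 — sig = [2:]
  P = {0,2}:  v_{0} + v_{2} = v_{1} — sig = [2:1]
  P = {1,5}:  v_{1} + v_{5} = v_{8} — sig = [2:1]
  P = {1,7}:  v_{1} + v_{7} = v_{2} — sig = [2:1]
  P = {2,3}:  v_{2} + v_{3} = v_{4} — sig = [2:1]
  P = {2,6}:  v_{2} + v_{6} = v_{7} — sig = [2:1]
  P = {3,5}:  v_{3} + v_{5} = v_{0} — sig = [2:1]
  P = {4,5}:  v_{4} + v_{5} = v_{1} — sig = [2:1]
  P = {6,8}:  v_{6} + v_{8} = v_{5} — sig = [2:1]
  P = {0,4}:  v_{0} + v_{4} = v_{1} + v_{3} — sig = [2:1,1]
  P = {2,5}:  v_{2} + v_{5} = v_{7} + v_{8} — sig = [2:1,1]
  P = {3,8}:  v_{3} + v_{8} = v_{0} + v_{1} — sig = [2:1,1]
  P = {4,6}:  v_{4} + v_{6} = v_{3} + v_{7} — sig = [2:1,1]
  P = {4,8}:  v_{4} + v_{8} = 2·v_{1} — sig = [2:2]

Signatures (|P|; sorted positive RHS coefficients), sorted:
[[2:], [2:], [2:1], [2:1], [2:1], [2:1], [2:1], [2:1], [2:1], [2:1], [2:1,1], [2:1,1], [2:1,1], [2:1,1], [2:2]]


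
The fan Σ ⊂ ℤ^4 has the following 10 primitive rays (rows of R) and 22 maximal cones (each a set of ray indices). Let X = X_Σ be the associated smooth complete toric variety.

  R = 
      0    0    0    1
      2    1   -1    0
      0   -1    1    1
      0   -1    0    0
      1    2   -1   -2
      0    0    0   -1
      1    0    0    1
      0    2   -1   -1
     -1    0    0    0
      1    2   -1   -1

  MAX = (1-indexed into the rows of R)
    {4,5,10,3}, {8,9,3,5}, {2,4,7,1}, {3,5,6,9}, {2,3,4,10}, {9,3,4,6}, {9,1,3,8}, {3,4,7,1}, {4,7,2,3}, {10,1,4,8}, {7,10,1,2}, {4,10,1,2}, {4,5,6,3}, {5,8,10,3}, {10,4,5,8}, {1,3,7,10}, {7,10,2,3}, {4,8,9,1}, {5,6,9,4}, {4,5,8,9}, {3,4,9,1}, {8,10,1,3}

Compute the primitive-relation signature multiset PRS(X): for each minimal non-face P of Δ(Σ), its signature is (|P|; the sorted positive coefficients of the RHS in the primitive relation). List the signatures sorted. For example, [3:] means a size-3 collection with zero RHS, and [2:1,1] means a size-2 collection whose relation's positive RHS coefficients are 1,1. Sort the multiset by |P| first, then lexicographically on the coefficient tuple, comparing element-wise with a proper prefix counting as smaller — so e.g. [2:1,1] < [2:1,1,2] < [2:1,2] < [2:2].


18 minimal non-faces of Δ(Σ) (on 10 rays):

  {1,6}:  v_{1} + v_{6} = 0 ; sig = [2:]
  {1,5}:  v_{1} + v_{5} = v_{10} ; sig = [2:1]
  {6,10}:  v_{6} + v_{10} = v_{5} ; sig = [2:1]
  {7,9}:  v_{7} + v_{9} = v_{1} ; sig = [2:1]
  {9,10}:  v_{9} + v_{10} = v_{8} ; sig = [2:1]
  {6,8}:  v_{6} + v_{8} = v_{5} + v_{9} ; sig = [2:1,1]
  {7,8}:  v_{7} + v_{8} = v_{1} + v_{10} ; sig = [2:1,1]
  {2,9}:  v_{2} + v_{9} = v_{1} + v_{4} + v_{10} ; sig = [2:1,1,1]
  {6,7}:  v_{6} + v_{7} = v_{3} + v_{4} + v_{10} ; sig = [2:1,1,1]
  {2,8}:  v_{2} + v_{8} = v_{1} + v_{4} + 2·v_{10} ; sig = [2:1,1,2]
  {5,7}:  v_{5} + v_{7} = v_{3} + v_{4} + 2·v_{10} ; sig = [2:1,1,2]
  {2,6}:  v_{2} + v_{6} = v_{3} + 2·v_{4} + 2·v_{10} ; sig = [2:1,2,2]
  {2,5}:  v_{2} + v_{5} = v_{3} + 2·v_{4} + 3·v_{10} ; sig = [2:1,2,3]
  {3,4,8}:  v_{3} + v_{4} + v_{8} = 0 ; sig = [3:]
  {4,7,10}:  v_{4} + v_{7} + v_{10} = v_{2} ; sig = [3:1]
  {1,2,3}:  v_{1} + v_{2} + v_{3} = 2·v_{7} ; sig = [3:2]
  {1,3,4,10}:  v_{1} + v_{3} + v_{4} + v_{10} = v_{7} ; sig = [4:1]
  {3,4,5,9}:  v_{3} + v_{4} + v_{5} + v_{9} = v_{6} ; sig = [4:1]

so the primitive-relation signature multiset is
    [2:]
    [2:1]
    [2:1]
    [2:1]
    [2:1]
    [2:1,1]
    [2:1,1]
    [2:1,1,1]
    [2:1,1,1]
    [2:1,1,2]
    [2:1,1,2]
    [2:1,2,2]
    [2:1,2,3]
    [3:]
    [3:1]
    [3:2]
    [4:1]
    [4:1]


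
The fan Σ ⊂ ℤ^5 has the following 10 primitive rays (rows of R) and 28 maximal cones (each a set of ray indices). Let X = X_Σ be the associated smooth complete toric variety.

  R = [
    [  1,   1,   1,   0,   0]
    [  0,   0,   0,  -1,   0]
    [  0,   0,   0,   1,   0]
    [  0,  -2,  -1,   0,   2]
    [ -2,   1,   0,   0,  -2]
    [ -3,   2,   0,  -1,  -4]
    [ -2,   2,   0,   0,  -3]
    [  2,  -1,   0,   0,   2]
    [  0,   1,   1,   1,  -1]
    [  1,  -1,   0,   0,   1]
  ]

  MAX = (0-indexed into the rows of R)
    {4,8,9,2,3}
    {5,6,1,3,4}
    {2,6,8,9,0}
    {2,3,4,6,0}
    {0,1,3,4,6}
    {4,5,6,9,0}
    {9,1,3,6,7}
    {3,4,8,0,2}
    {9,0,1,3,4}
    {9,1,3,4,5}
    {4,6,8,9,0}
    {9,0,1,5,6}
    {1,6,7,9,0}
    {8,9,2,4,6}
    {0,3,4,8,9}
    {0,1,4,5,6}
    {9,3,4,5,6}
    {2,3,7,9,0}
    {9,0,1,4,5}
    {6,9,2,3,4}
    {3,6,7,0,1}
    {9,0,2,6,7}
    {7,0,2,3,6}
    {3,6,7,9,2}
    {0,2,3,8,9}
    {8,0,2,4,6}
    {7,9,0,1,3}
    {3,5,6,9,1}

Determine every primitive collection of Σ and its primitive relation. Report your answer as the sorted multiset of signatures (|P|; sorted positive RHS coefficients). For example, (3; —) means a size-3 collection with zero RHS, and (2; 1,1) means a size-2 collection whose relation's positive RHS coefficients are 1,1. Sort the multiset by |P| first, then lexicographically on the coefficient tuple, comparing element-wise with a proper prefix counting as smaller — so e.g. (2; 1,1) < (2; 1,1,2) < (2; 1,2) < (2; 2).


Primitive collections (12):

  P = {1,2}:  v_{1} + v_{2} = 0  →  sig = (2; —)
  P = {4,7}:  v_{4} + v_{7} = 0  →  sig = (2; —)
  P = {1,8}:  v_{1} + v_{8} = v_{0} + v_{4} + v_{9}  →  sig = (2; 1,1,1)
  P = {2,5}:  v_{2} + v_{5} = v_{4} + v_{6} + v_{9}  →  sig = (2; 1,1,1)
  P = {5,7}:  v_{5} + v_{7} = v_{1} + v_{6} + v_{9}  →  sig = (2; 1,1,1)
  P = {7,8}:  v_{7} + v_{8} = v_{0} + v_{2} + v_{9}  →  sig = (2; 1,1,1)
  P = {5,8}:  v_{5} + v_{8} = v_{0} + 2·v_{4} + v_{6} + 2·v_{9}  →  sig = (2; 1,1,2,2)
  P = {0,3,5}:  v_{0} + v_{3} + v_{5} = v_{1} + v_{4}  →  sig = (3; 1,1)
  P = {3,6,8}:  v_{3} + v_{6} + v_{8} = v_{2} + v_{4}  →  sig = (3; 1,1)
  P = {0,3,6,9}:  v_{0} + v_{3} + v_{6} + v_{9} = 0  →  sig = (4; —)
  P = {0,2,4,9}:  v_{0} + v_{2} + v_{4} + v_{9} = v_{8}  →  sig = (4; 1)
  P = {1,4,6,9}:  v_{1} + v_{4} + v_{6} + v_{9} = v_{5}  →  sig = (4; 1)

Hence PRS(X_Σ) =
{ (2; —) ×2,  (2; 1,1,1) ×4,  (2; 1,1,2,2),  (3; 1,1) ×2,  (4; —),  (4; 1) ×2 }


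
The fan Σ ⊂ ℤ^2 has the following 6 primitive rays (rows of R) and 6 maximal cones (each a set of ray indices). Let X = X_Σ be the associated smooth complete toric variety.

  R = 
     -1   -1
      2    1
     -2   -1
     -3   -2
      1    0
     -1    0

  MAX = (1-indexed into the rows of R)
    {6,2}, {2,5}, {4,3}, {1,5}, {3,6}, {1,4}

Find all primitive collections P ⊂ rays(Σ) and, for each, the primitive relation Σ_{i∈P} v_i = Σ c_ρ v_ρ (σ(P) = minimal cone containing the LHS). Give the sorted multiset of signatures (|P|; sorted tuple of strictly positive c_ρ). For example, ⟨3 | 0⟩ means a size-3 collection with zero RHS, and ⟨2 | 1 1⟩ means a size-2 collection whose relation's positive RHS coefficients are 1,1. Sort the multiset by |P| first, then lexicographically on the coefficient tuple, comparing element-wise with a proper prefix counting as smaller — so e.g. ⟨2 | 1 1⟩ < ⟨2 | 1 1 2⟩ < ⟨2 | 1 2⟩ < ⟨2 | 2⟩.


Δ(Σ) — 6 vertices, 9 min non-faces:

  • {2,3}:  v_{2} + v_{3} = 0 — sig = ⟨2 | 0⟩
  • {5,6}:  v_{5} + v_{6} = 0 — sig = ⟨2 | 0⟩
  • {1,2}:  v_{1} + v_{2} = v_{5} — sig = ⟨2 | 1⟩
  • {1,3}:  v_{1} + v_{3} = v_{4} — sig = ⟨2 | 1⟩
  • {1,6}:  v_{1} + v_{6} = v_{3} — sig = ⟨2 | 1⟩
  • {2,4}:  v_{2} + v_{4} = v_{1} — sig = ⟨2 | 1⟩
  • {3,5}:  v_{3} + v_{5} = v_{1} — sig = ⟨2 | 1⟩
  • {4,5}:  v_{4} + v_{5} = 2·v_{1} — sig = ⟨2 | 2⟩
  • {4,6}:  v_{4} + v_{6} = 2·v_{3} — sig = ⟨2 | 2⟩

Signatures (|P|; sorted positive RHS coefficients), sorted:
    ⟨2 | 0⟩
    ⟨2 | 0⟩
    ⟨2 | 1⟩
    ⟨2 | 1⟩
    ⟨2 | 1⟩
    ⟨2 | 1⟩
    ⟨2 | 1⟩
    ⟨2 | 2⟩
    ⟨2 | 2⟩


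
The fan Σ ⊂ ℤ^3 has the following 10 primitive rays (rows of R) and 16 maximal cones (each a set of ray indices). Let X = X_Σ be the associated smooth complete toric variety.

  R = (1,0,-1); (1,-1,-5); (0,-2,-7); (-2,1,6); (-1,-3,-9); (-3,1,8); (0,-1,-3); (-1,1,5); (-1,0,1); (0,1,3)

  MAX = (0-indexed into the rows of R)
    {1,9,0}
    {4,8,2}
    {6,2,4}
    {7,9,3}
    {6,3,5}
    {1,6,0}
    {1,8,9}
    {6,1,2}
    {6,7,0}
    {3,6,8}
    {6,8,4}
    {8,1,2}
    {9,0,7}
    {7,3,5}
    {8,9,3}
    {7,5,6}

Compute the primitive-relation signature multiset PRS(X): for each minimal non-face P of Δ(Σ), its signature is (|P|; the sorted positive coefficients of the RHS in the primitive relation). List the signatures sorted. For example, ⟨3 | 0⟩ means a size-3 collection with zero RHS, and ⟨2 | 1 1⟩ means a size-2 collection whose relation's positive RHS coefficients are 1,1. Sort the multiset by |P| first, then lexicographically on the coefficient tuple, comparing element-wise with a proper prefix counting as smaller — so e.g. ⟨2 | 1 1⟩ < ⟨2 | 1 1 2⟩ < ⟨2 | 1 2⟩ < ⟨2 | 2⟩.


24 minimal non-faces of Δ(Σ) (on 10 rays):

  {0,8}:  v_{0} + v_{8} = 0  so sig = ⟨2 | 0⟩
  {1,7}:  v_{1} + v_{7} = 0  so sig = ⟨2 | 0⟩
  {6,9}:  v_{6} + v_{9} = 0  so sig = ⟨2 | 0⟩
  {0,3}:  v_{0} + v_{3} = v_{7}  so sig = ⟨2 | 1⟩
  {1,3}:  v_{1} + v_{3} = v_{8}  so sig = ⟨2 | 1⟩
  {7,8}:  v_{7} + v_{8} = v_{3}  so sig = ⟨2 | 1⟩
  {0,2}:  v_{0} + v_{2} = v_{1} + v_{6}  so sig = ⟨2 | 1 1⟩
  {0,4}:  v_{0} + v_{4} = v_{2} + v_{6}  so sig = ⟨2 | 1 1⟩
  {1,5}:  v_{1} + v_{5} = v_{3} + v_{6}  so sig = ⟨2 | 1 1⟩
  {2,7}:  v_{2} + v_{7} = v_{6} + v_{8}  so sig = ⟨2 | 1 1⟩
  {2,9}:  v_{2} + v_{9} = v_{1} + v_{8}  so sig = ⟨2 | 1 1⟩
  {4,9}:  v_{4} + v_{9} = v_{2} + v_{8}  so sig = ⟨2 | 1 1⟩
  {5,9}:  v_{5} + v_{9} = v_{3} + v_{7}  so sig = ⟨2 | 1 1⟩
  {2,5}:  v_{2} + v_{5} = v_{3} + 2·v_{6} + v_{8}  so sig = ⟨2 | 1 1 2⟩
  {0,5}:  v_{0} + v_{5} = v_{6} + 2·v_{7}  so sig = ⟨2 | 1 2⟩
  {2,3}:  v_{2} + v_{3} = v_{6} + 2·v_{8}  so sig = ⟨2 | 1 2⟩
  {5,8}:  v_{5} + v_{8} = 2·v_{3} + v_{6}  so sig = ⟨2 | 1 2⟩
  {4,5}:  v_{4} + v_{5} = v_{3} + 3·v_{6} + 2·v_{8}  so sig = ⟨2 | 1 2 3⟩
  {1,4}:  v_{1} + v_{4} = 2·v_{2}  so sig = ⟨2 | 2⟩
  {4,7}:  v_{4} + v_{7} = 2·v_{6} + 2·v_{8}  so sig = ⟨2 | 2 2⟩
  {3,4}:  v_{3} + v_{4} = 2·v_{6} + 3·v_{8}  so sig = ⟨2 | 2 3⟩
  {1,6,8}:  v_{1} + v_{6} + v_{8} = v_{2}  so sig = ⟨3 | 1⟩
  {2,6,8}:  v_{2} + v_{6} + v_{8} = v_{4}  so sig = ⟨3 | 1⟩
  {3,6,7}:  v_{3} + v_{6} + v_{7} = v_{5}  so sig = ⟨3 | 1⟩

so the primitive-relation signature multiset is
{ ⟨2 | 0⟩ ×3,  ⟨2 | 1⟩ ×3,  ⟨2 | 1 1⟩ ×7,  ⟨2 | 1 1 2⟩,  ⟨2 | 1 2⟩ ×3,  ⟨2 | 1 2 3⟩,  ⟨2 | 2⟩,  ⟨2 | 2 2⟩,  ⟨2 | 2 3⟩,  ⟨3 | 1⟩ ×3 }


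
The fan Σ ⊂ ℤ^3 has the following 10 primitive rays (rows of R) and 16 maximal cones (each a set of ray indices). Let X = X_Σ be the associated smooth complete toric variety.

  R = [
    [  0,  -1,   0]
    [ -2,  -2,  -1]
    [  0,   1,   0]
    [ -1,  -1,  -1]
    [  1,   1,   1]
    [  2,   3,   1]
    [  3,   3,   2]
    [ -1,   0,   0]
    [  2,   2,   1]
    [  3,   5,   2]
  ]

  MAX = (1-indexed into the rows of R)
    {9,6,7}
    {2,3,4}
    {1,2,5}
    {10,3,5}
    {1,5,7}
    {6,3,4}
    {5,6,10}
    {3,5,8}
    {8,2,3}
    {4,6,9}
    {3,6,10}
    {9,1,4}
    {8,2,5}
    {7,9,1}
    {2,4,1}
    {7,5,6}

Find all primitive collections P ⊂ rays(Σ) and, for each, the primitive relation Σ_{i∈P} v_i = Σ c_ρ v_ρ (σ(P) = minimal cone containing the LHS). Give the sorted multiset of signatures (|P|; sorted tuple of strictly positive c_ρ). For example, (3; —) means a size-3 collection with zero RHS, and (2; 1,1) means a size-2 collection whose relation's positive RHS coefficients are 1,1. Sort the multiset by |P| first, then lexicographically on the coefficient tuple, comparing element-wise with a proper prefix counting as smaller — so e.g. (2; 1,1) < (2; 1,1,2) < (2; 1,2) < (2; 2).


Primitive collections (23):

  {1,3}:  v_{1} + v_{3} = 0  ⟹  sig = (2; —)
  {2,9}:  v_{2} + v_{9} = 0  ⟹  sig = (2; —)
  {4,5}:  v_{4} + v_{5} = 0  ⟹  sig = (2; —)
  {1,6}:  v_{1} + v_{6} = v_{9}  ⟹  sig = (2; 1)
  {2,6}:  v_{2} + v_{6} = v_{3}  ⟹  sig = (2; 1)
  {2,7}:  v_{2} + v_{7} = v_{5}  ⟹  sig = (2; 1)
  {3,9}:  v_{3} + v_{9} = v_{6}  ⟹  sig = (2; 1)
  {4,7}:  v_{4} + v_{7} = v_{9}  ⟹  sig = (2; 1)
  {5,9}:  v_{5} + v_{9} = v_{7}  ⟹  sig = (2; 1)
  {1,8}:  v_{1} + v_{8} = v_{2} + v_{5}  ⟹  sig = (2; 1,1)
  {1,10}:  v_{1} + v_{10} = v_{5} + v_{6}  ⟹  sig = (2; 1,1)
  {3,7}:  v_{3} + v_{7} = v_{5} + v_{6}  ⟹  sig = (2; 1,1)
  {4,8}:  v_{4} + v_{8} = v_{2} + v_{3}  ⟹  sig = (2; 1,1)
  {4,10}:  v_{4} + v_{10} = v_{3} + v_{6}  ⟹  sig = (2; 1,1)
  {8,9}:  v_{8} + v_{9} = v_{3} + v_{5}  ⟹  sig = (2; 1,1)
  {2,10}:  v_{2} + v_{10} = 2·v_{3} + v_{5}  ⟹  sig = (2; 1,2)
  {6,8}:  v_{6} + v_{8} = 2·v_{3} + v_{5}  ⟹  sig = (2; 1,2)
  {7,8}:  v_{7} + v_{8} = v_{3} + 2·v_{5}  ⟹  sig = (2; 1,2)
  {9,10}:  v_{9} + v_{10} = v_{5} + 2·v_{6}  ⟹  sig = (2; 1,2)
  {7,10}:  v_{7} + v_{10} = 2·v_{5} + 2·v_{6}  ⟹  sig = (2; 2,2)
  {8,10}:  v_{8} + v_{10} = 3·v_{3} + 2·v_{5}  ⟹  sig = (2; 2,3)
  {2,3,5}:  v_{2} + v_{3} + v_{5} = v_{8}  ⟹  sig = (3; 1)
  {3,5,6}:  v_{3} + v_{5} + v_{6} = v_{10}  ⟹  sig = (3; 1)

Sorted signature multiset PRS(X):
    |P|=2: 21 collections, coeffs (), (), (), (1), (1), (1), (1), (1), (1), (1,1), (1,1), (1,1), (1,1), (1,1), (1,1), (1,2), (1,2), (1,2), (1,2), (2,2), (2,3)
    |P|=3: 2 collections, coeffs (1), (1)


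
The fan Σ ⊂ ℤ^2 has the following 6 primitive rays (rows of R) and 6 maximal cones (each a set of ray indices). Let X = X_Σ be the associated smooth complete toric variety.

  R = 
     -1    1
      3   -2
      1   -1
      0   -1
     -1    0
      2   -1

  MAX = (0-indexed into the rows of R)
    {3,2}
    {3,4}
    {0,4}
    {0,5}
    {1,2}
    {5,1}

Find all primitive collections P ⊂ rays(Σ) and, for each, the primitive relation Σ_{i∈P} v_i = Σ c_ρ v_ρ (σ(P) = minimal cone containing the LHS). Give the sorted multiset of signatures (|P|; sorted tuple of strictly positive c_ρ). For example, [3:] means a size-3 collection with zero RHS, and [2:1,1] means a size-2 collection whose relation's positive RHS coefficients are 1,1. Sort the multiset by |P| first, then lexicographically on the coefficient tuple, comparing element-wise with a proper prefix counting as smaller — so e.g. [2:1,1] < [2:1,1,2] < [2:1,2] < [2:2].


9 collections generate NE(X_Σ); each relation:

  {0,2}:  v_{0} + v_{2} = 0  →  sig = [2:]
  {0,1}:  v_{0} + v_{1} = v_{5}  →  sig = [2:1]
  {0,3}:  v_{0} + v_{3} = v_{4}  →  sig = [2:1]
  {2,4}:  v_{2} + v_{4} = v_{3}  →  sig = [2:1]
  {2,5}:  v_{2} + v_{5} = v_{1}  →  sig = [2:1]
  {4,5}:  v_{4} + v_{5} = v_{2}  →  sig = [2:1]
  {1,4}:  v_{1} + v_{4} = 2·v_{2}  →  sig = [2:2]
  {3,5}:  v_{3} + v_{5} = 2·v_{2}  →  sig = [2:2]
  {1,3}:  v_{1} + v_{3} = 3·v_{2}  →  sig = [2:3]

Signatures (|P|; sorted positive RHS coefficients), sorted:
    [2:]
    [2:1]
    [2:1]
    [2:1]
    [2:1]
    [2:1]
    [2:2]
    [2:2]
    [2:3]


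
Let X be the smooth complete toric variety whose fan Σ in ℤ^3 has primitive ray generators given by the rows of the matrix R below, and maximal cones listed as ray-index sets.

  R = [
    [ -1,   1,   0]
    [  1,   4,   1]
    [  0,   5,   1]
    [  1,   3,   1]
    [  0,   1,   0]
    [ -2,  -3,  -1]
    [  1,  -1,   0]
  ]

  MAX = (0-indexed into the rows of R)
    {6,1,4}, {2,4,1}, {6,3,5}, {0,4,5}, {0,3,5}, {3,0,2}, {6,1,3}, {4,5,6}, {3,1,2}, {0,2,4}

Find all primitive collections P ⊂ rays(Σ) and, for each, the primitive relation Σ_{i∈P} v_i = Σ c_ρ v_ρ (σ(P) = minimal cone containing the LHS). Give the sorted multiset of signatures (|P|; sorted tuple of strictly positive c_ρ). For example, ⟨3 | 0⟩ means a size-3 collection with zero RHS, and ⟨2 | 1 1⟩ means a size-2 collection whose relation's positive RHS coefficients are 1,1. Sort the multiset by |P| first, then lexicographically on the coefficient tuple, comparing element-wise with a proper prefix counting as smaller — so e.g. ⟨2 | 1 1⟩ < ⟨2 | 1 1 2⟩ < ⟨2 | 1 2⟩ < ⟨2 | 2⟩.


The 6 primitive collections of Σ (r=7, n=3):

  {0,6}:  v_{0} + v_{6} = 0 ; sig = ⟨2 | 0⟩
  {0,1}:  v_{0} + v_{1} = v_{2} ; sig = ⟨2 | 1⟩
  {1,5}:  v_{1} + v_{5} = v_{0} ; sig = ⟨2 | 1⟩
  {2,6}:  v_{2} + v_{6} = v_{1} ; sig = ⟨2 | 1⟩
  {3,4}:  v_{3} + v_{4} = v_{1} ; sig = ⟨2 | 1⟩
  {2,5}:  v_{2} + v_{5} = 2·v_{0} ; sig = ⟨2 | 2⟩

Sorted signature multiset PRS(X):
    |P|=2: 6 collections, coeffs (), (1), (1), (1), (1), (2)


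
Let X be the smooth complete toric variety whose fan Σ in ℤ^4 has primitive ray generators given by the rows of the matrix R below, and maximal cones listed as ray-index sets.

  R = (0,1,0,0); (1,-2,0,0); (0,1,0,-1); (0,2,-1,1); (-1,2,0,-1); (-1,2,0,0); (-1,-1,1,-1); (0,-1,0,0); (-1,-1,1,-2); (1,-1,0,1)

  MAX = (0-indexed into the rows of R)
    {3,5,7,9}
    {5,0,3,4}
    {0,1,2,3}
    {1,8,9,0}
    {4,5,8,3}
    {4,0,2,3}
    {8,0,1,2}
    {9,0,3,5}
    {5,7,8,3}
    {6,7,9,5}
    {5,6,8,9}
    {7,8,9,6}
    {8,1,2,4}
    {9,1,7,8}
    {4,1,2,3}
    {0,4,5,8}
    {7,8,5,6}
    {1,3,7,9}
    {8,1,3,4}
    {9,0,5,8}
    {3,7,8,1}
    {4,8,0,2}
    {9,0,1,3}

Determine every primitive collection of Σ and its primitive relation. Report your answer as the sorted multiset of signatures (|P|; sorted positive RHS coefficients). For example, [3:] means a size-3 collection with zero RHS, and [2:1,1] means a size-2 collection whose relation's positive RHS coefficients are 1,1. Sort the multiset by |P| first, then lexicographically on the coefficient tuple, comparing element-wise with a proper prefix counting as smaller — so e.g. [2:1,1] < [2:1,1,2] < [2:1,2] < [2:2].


17 minimal non-faces of Δ(Σ) (on 10 rays):

  P={0,7}:  v_{0} + v_{7} = 0  so sig = [2:]
  P={1,5}:  v_{1} + v_{5} = 0  so sig = [2:]
  P={4,9}:  v_{4} + v_{9} = v_{0}  so sig = [2:1]
  P={2,5}:  v_{2} + v_{5} = v_{0} + v_{4}  so sig = [2:1,1]
  P={2,6}:  v_{2} + v_{6} = v_{0} + v_{8}  so sig = [2:1,1]
  P={2,7}:  v_{2} + v_{7} = v_{1} + v_{4}  so sig = [2:1,1]
  P={3,6}:  v_{3} + v_{6} = v_{5} + v_{7}  so sig = [2:1,1]
  P={4,6}:  v_{4} + v_{6} = v_{5} + v_{8}  so sig = [2:1,1]
  P={4,7}:  v_{4} + v_{7} = v_{3} + v_{8}  so sig = [2:1,1]
  P={0,6}:  v_{0} + v_{6} = v_{5} + v_{8} + v_{9}  so sig = [2:1,1,1]
  P={1,6}:  v_{1} + v_{6} = v_{7} + v_{8} + v_{9}  so sig = [2:1,1,1]
  P={2,9}:  v_{2} + v_{9} = 2·v_{0} + v_{1}  so sig = [2:1,2]
  P={3,8,9}:  v_{3} + v_{8} + v_{9} = 0  so sig = [3:]
  P={0,1,4}:  v_{0} + v_{1} + v_{4} = v_{2}  so sig = [3:1]
  P={0,3,8}:  v_{0} + v_{3} + v_{8} = v_{4}  so sig = [3:1]
  P={2,3,8}:  v_{2} + v_{3} + v_{8} = v_{1} + 2·v_{4}  so sig = [3:1,2]
  P={5,7,8,9}:  v_{5} + v_{7} + v_{8} + v_{9} = v_{6}  so sig = [4:1]

Hence PRS(X_Σ) =
    |P|=2: 12 collections, coeffs (), (), (1), (1,1), (1,1), (1,1), (1,1), (1,1), (1,1), (1,1,1), (1,1,1), (1,2)
    |P|=3: 4 collections, coeffs (), (1), (1), (1,2)
    |P|=4: 1 collection, coeffs (1)


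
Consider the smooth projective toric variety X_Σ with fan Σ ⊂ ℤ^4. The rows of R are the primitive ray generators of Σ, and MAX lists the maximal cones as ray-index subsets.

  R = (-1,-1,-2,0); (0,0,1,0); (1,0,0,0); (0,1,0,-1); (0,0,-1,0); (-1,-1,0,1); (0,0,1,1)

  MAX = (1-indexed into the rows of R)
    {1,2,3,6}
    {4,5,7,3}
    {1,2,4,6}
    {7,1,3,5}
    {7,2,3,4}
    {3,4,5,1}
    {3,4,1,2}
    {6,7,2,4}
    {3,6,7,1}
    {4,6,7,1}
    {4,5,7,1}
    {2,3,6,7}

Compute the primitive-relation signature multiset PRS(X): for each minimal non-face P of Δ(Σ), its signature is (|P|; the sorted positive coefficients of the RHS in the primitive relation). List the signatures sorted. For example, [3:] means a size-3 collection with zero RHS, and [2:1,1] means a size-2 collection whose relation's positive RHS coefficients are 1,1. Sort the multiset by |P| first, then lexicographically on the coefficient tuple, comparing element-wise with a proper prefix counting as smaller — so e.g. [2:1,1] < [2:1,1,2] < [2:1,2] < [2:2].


The 5 primitive collections of Σ (r=7, n=4):

  P={2,5}:  v_{2} + v_{5} = 0 ; sig = [2:]
  P={5,6}:  v_{5} + v_{6} = v_{1} + v_{7} ; sig = [2:1,1]
  P={3,4,6}:  v_{3} + v_{4} + v_{6} = 0 ; sig = [3:]
  P={1,2,7}:  v_{1} + v_{2} + v_{7} = v_{6} ; sig = [3:1]
  P={1,3,4,7}:  v_{1} + v_{3} + v_{4} + v_{7} = v_{5} ; sig = [4:1]

so the primitive-relation signature multiset is
{ [2:],  [2:1,1],  [3:],  [3:1],  [4:1] }


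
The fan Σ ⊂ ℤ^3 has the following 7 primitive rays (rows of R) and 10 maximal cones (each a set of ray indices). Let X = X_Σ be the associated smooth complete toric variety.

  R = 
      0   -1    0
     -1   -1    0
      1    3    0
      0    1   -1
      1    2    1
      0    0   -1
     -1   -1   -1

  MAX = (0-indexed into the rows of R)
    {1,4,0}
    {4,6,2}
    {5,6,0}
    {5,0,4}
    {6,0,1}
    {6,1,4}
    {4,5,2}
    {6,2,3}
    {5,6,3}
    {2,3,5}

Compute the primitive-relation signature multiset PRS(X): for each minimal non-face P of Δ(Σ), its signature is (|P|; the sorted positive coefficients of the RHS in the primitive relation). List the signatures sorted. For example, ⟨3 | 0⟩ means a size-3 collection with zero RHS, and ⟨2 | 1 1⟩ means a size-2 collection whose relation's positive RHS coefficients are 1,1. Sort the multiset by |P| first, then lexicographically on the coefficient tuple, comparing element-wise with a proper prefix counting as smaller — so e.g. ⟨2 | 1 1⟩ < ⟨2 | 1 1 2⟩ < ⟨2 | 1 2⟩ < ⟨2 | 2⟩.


Σ has 9 primitive collections:

  • {0,3}:  v_{0} + v_{3} = v_{5}  ⟹  sig = ⟨2 | 1⟩
  • {1,5}:  v_{1} + v_{5} = v_{6}  ⟹  sig = ⟨2 | 1⟩
  • {3,4}:  v_{3} + v_{4} = v_{2}  ⟹  sig = ⟨2 | 1⟩
  • {0,2}:  v_{0} + v_{2} = v_{4} + v_{5}  ⟹  sig = ⟨2 | 1 1⟩
  • {1,3}:  v_{1} + v_{3} = v_{4} + 2·v_{6}  ⟹  sig = ⟨2 | 1 2⟩
  • {1,2}:  v_{1} + v_{2} = 2·v_{4} + 2·v_{6}  ⟹  sig = ⟨2 | 2 2⟩
  • {0,4,6}:  v_{0} + v_{4} + v_{6} = 0  ⟹  sig = ⟨3 | 0⟩
  • {4,5,6}:  v_{4} + v_{5} + v_{6} = v_{3}  ⟹  sig = ⟨3 | 1⟩
  • {2,5,6}:  v_{2} + v_{5} + v_{6} = 2·v_{3}  ⟹  sig = ⟨3 | 2⟩

Signatures (|P|; sorted positive RHS coefficients), sorted:
    ⟨2 | 1⟩
    ⟨2 | 1⟩
    ⟨2 | 1⟩
    ⟨2 | 1 1⟩
    ⟨2 | 1 2⟩
    ⟨2 | 2 2⟩
    ⟨3 | 0⟩
    ⟨3 | 1⟩
    ⟨3 | 2⟩


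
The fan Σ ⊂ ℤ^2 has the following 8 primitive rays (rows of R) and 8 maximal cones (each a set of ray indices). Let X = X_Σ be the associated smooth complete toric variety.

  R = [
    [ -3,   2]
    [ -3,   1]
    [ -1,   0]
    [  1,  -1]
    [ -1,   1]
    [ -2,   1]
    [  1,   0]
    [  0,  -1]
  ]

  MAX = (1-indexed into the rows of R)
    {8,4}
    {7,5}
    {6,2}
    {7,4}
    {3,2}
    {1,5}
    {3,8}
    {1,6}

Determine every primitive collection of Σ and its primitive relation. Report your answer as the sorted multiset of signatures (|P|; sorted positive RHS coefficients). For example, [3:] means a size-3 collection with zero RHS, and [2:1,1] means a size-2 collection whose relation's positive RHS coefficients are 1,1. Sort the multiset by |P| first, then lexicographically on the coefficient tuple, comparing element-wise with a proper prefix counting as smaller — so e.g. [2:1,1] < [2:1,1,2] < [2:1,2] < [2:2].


Primitive collections (20):

  P={3,7}:  v_{3} + v_{7} = 0  ⟹  sig = [2:]
  P={4,5}:  v_{4} + v_{5} = 0  ⟹  sig = [2:]
  P={1,4}:  v_{1} + v_{4} = v_{6}  ⟹  sig = [2:1]
  P={1,8}:  v_{1} + v_{8} = v_{2}  ⟹  sig = [2:1]
  P={2,7}:  v_{2} + v_{7} = v_{6}  ⟹  sig = [2:1]
  P={3,4}:  v_{3} + v_{4} = v_{8}  ⟹  sig = [2:1]
  P={3,5}:  v_{3} + v_{5} = v_{6}  ⟹  sig = [2:1]
  P={3,6}:  v_{3} + v_{6} = v_{2}  ⟹  sig = [2:1]
  P={4,6}:  v_{4} + v_{6} = v_{3}  ⟹  sig = [2:1]
  P={5,6}:  v_{5} + v_{6} = v_{1}  ⟹  sig = [2:1]
  P={5,8}:  v_{5} + v_{8} = v_{3}  ⟹  sig = [2:1]
  P={6,7}:  v_{6} + v_{7} = v_{5}  ⟹  sig = [2:1]
  P={7,8}:  v_{7} + v_{8} = v_{4}  ⟹  sig = [2:1]
  P={1,3}:  v_{1} + v_{3} = 2·v_{6}  ⟹  sig = [2:2]
  P={1,7}:  v_{1} + v_{7} = 2·v_{5}  ⟹  sig = [2:2]
  P={2,4}:  v_{2} + v_{4} = 2·v_{3}  ⟹  sig = [2:2]
  P={2,5}:  v_{2} + v_{5} = 2·v_{6}  ⟹  sig = [2:2]
  P={6,8}:  v_{6} + v_{8} = 2·v_{3}  ⟹  sig = [2:2]
  P={1,2}:  v_{1} + v_{2} = 3·v_{6}  ⟹  sig = [2:3]
  P={2,8}:  v_{2} + v_{8} = 3·v_{3}  ⟹  sig = [2:3]

so the primitive-relation signature multiset is
[[2:], [2:], [2:1], [2:1], [2:1], [2:1], [2:1], [2:1], [2:1], [2:1], [2:1], [2:1], [2:1], [2:2], [2:2], [2:2], [2:2], [2:2], [2:3], [2:3]]


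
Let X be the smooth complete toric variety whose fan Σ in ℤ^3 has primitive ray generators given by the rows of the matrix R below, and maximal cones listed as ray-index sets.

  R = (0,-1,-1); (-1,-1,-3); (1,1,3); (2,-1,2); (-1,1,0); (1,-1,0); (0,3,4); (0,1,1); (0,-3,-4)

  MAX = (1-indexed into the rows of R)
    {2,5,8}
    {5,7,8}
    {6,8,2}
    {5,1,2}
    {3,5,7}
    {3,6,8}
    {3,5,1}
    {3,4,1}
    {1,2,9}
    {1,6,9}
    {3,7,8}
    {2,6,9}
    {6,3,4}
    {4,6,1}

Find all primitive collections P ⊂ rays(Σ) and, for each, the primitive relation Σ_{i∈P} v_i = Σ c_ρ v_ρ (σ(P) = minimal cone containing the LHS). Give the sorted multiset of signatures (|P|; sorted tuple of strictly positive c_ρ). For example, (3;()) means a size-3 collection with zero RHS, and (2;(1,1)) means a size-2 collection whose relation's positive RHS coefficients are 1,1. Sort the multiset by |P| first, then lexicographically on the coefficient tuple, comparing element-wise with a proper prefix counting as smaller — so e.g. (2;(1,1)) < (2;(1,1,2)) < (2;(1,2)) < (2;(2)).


|primitive collections| = 18. Relations:

  P={1,8}:  v_{1} + v_{8} = 0 ; sig = (2;())
  P={2,3}:  v_{2} + v_{3} = 0 ; sig = (2;())
  P={5,6}:  v_{5} + v_{6} = 0 ; sig = (2;())
  P={7,9}:  v_{7} + v_{9} = 0 ; sig = (2;())
  P={1,7}:  v_{1} + v_{7} = v_{3} + v_{5} ; sig = (2;(1,1))
  P={2,4}:  v_{2} + v_{4} = v_{1} + v_{6} ; sig = (2;(1,1))
  P={2,7}:  v_{2} + v_{7} = v_{5} + v_{8} ; sig = (2;(1,1))
  P={3,9}:  v_{3} + v_{9} = v_{1} + v_{6} ; sig = (2;(1,1))
  P={4,5}:  v_{4} + v_{5} = v_{1} + v_{3} ; sig = (2;(1,1))
  P={4,8}:  v_{4} + v_{8} = v_{3} + v_{6} ; sig = (2;(1,1))
  P={5,9}:  v_{5} + v_{9} = v_{1} + v_{2} ; sig = (2;(1,1))
  P={6,7}:  v_{6} + v_{7} = v_{3} + v_{8} ; sig = (2;(1,1))
  P={8,9}:  v_{8} + v_{9} = v_{2} + v_{6} ; sig = (2;(1,1))
  P={4,7}:  v_{4} + v_{7} = 2·v_{3} ; sig = (2;(2))
  P={4,9}:  v_{4} + v_{9} = 2·v_{1} + 2·v_{6} ; sig = (2;(2,2))
  P={1,2,6}:  v_{1} + v_{2} + v_{6} = v_{9} ; sig = (3;(1))
  P={1,3,6}:  v_{1} + v_{3} + v_{6} = v_{4} ; sig = (3;(1))
  P={3,5,8}:  v_{3} + v_{5} + v_{8} = v_{7} ; sig = (3;(1))

so the primitive-relation signature multiset is
    |P|=2: 15 collections, coeffs (), (), (), (), (1,1), (1,1), (1,1), (1,1), (1,1), (1,1), (1,1), (1,1), (1,1), (2), (2,2)
    |P|=3: 3 collections, coeffs (1), (1), (1)


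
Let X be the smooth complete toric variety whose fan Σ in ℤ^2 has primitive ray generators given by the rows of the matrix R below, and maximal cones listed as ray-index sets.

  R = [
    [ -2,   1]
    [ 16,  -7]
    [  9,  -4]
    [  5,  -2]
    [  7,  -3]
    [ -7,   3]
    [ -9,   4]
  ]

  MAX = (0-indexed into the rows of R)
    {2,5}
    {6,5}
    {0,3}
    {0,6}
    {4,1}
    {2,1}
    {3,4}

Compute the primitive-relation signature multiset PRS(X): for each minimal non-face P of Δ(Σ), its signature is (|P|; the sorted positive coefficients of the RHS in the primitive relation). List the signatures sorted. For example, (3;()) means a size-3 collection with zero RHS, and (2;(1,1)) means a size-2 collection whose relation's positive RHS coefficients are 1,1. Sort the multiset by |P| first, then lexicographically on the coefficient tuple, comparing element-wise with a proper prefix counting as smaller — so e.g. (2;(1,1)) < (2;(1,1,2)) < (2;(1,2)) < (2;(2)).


Minimal non-faces — 14 found among 7 rays, 7 max cones:

  P={2,6}:  v_{2} + v_{6} = 0 ; sig = (2;())
  P={4,5}:  v_{4} + v_{5} = 0 ; sig = (2;())
  P={0,2}:  v_{0} + v_{2} = v_{4} ; sig = (2;(1))
  P={0,4}:  v_{0} + v_{4} = v_{3} ; sig = (2;(1))
  P={0,5}:  v_{0} + v_{5} = v_{6} ; sig = (2;(1))
  P={1,5}:  v_{1} + v_{5} = v_{2} ; sig = (2;(1))
  P={1,6}:  v_{1} + v_{6} = v_{4} ; sig = (2;(1))
  P={2,4}:  v_{2} + v_{4} = v_{1} ; sig = (2;(1))
  P={3,5}:  v_{3} + v_{5} = v_{0} ; sig = (2;(1))
  P={4,6}:  v_{4} + v_{6} = v_{0} ; sig = (2;(1))
  P={0,1}:  v_{0} + v_{1} = 2·v_{4} ; sig = (2;(2))
  P={2,3}:  v_{2} + v_{3} = 2·v_{4} ; sig = (2;(2))
  P={3,6}:  v_{3} + v_{6} = 2·v_{0} ; sig = (2;(2))
  P={1,3}:  v_{1} + v_{3} = 3·v_{4} ; sig = (2;(3))

Sorted signature multiset PRS(X):
    (2;())
    (2;())
    (2;(1))
    (2;(1))
    (2;(1))
    (2;(1))
    (2;(1))
    (2;(1))
    (2;(1))
    (2;(1))
    (2;(2))
    (2;(2))
    (2;(2))
    (2;(3))


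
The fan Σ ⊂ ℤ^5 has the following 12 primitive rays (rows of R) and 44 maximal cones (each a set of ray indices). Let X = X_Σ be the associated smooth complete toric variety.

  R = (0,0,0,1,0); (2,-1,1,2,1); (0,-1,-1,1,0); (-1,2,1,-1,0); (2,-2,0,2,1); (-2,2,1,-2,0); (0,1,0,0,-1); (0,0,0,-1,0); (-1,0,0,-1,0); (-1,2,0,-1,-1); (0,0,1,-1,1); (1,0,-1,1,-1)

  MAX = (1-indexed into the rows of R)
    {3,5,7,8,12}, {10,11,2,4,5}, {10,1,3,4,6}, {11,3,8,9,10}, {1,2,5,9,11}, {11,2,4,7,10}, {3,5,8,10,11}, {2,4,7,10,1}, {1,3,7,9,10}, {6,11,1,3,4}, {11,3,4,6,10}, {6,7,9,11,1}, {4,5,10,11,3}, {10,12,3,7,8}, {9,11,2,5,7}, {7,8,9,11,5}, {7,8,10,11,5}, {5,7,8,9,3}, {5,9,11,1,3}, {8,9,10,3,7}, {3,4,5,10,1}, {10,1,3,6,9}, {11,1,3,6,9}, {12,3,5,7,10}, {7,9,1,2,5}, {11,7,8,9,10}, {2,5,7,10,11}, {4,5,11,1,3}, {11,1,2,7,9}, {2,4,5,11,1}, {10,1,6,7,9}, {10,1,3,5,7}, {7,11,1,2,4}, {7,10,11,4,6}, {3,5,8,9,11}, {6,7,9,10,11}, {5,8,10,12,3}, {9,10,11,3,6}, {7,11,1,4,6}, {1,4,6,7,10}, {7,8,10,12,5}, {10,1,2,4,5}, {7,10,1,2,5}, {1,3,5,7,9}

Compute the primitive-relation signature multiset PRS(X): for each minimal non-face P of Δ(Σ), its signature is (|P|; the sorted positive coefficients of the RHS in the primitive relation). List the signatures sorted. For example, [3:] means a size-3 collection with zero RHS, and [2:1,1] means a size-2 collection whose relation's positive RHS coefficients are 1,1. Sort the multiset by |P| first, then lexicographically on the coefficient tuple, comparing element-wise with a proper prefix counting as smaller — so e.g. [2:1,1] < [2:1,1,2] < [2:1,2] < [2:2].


Primitive collections (23):

  P={1,8}:  v_{1} + v_{8} = 0  so sig = [2:]
  P={4,9}:  v_{4} + v_{9} = v_{6}  so sig = [2:1]
  P={6,12}:  v_{6} + v_{12} = v_{10}  so sig = [2:1]
  P={2,3}:  v_{2} + v_{3} = v_{1} + v_{5}  so sig = [2:1,1]
  P={4,8}:  v_{4} + v_{8} = v_{10} + v_{11}  so sig = [2:1,1]
  P={5,6}:  v_{5} + v_{6} = v_{1} + v_{11}  so sig = [2:1,1]
  P={2,8}:  v_{2} + v_{8} = v_{5} + v_{7} + v_{11}  so sig = [2:1,1,1]
  P={6,8}:  v_{6} + v_{8} = v_{9} + v_{10} + v_{11}  so sig = [2:1,1,1]
  P={9,12}:  v_{9} + v_{12} = v_{3} + v_{7} + v_{8}  so sig = [2:1,1,1]
  P={11,12}:  v_{11} + v_{12} = v_{5} + v_{8} + v_{10}  so sig = [2:1,1,1]
  P={1,12}:  v_{1} + v_{12} = v_{3} + v_{5} + v_{7} + v_{10}  so sig = [2:1,1,1,1]
  P={2,12}:  v_{2} + v_{12} = 2·v_{5} + v_{7} + v_{10}  so sig = [2:1,1,2]
  P={4,12}:  v_{4} + v_{12} = v_{5} + 2·v_{10}  so sig = [2:1,2]
  P={2,6}:  v_{2} + v_{6} = 2·v_{1} + v_{7} + 2·v_{11}  so sig = [2:1,2,2]
  P={3,7,11}:  v_{3} + v_{7} + v_{11} = 0  so sig = [3:]
  P={5,9,10}:  v_{5} + v_{9} + v_{10} = 0  so sig = [3:]
  P={1,10,11}:  v_{1} + v_{10} + v_{11} = v_{4}  so sig = [3:1]
  P={3,4,7}:  v_{3} + v_{4} + v_{7} = v_{1} + v_{10}  so sig = [3:1,1]
  P={4,5,7}:  v_{4} + v_{5} + v_{7} = v_{2} + v_{10}  so sig = [3:1,1]
  P={2,9,10}:  v_{2} + v_{9} + v_{10} = v_{1} + v_{7} + v_{11}  so sig = [3:1,1,1]
  P={3,6,7}:  v_{3} + v_{6} + v_{7} = v_{1} + v_{9} + v_{10}  so sig = [3:1,1,1]
  P={1,5,7,11}:  v_{1} + v_{5} + v_{7} + v_{11} = v_{2}  so sig = [4:1]
  P={3,5,7,8,10}:  v_{3} + v_{5} + v_{7} + v_{8} + v_{10} = v_{12}  so sig = [5:1]

Signatures (|P|; sorted positive RHS coefficients), sorted:
    [2:]
    [2:1]
    [2:1]
    [2:1,1]
    [2:1,1]
    [2:1,1]
    [2:1,1,1]
    [2:1,1,1]
    [2:1,1,1]
    [2:1,1,1]
    [2:1,1,1,1]
    [2:1,1,2]
    [2:1,2]
    [2:1,2,2]
    [3:]
    [3:]
    [3:1]
    [3:1,1]
    [3:1,1]
    [3:1,1,1]
    [3:1,1,1]
    [4:1]
    [5:1]


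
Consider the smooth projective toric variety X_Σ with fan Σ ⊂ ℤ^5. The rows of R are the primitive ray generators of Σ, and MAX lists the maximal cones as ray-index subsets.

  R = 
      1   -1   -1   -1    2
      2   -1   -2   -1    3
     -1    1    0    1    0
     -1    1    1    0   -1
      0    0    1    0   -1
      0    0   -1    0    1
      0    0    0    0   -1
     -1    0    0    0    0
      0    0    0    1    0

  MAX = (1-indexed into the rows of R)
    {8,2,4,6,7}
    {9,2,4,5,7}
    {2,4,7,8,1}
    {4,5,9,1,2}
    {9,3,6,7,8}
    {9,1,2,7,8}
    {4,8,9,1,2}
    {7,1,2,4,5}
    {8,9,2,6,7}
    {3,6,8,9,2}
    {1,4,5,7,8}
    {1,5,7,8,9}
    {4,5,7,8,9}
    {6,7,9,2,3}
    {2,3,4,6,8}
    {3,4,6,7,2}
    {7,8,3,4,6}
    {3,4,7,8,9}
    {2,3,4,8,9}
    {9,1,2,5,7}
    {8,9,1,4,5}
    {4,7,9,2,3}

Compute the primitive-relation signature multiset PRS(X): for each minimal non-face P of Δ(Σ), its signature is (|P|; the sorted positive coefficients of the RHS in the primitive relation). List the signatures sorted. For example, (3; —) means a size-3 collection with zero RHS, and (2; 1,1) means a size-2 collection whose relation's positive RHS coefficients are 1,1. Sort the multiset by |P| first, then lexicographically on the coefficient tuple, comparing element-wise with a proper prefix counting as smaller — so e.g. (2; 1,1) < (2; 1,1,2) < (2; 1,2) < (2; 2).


Primitive collections (9):

  P={5,6}:  v_{5} + v_{6} = 0 ; sig = (2; —)
  P={1,6}:  v_{1} + v_{6} = v_{2} + v_{8} ; sig = (2; 1,1)
  P={3,5}:  v_{3} + v_{5} = v_{4} + v_{9} ; sig = (2; 1,1)
  P={1,3}:  v_{1} + v_{3} = v_{2} + v_{4} + v_{8} + v_{9} ; sig = (2; 1,1,1,1)
  P={2,5,8}:  v_{2} + v_{5} + v_{8} = v_{1} ; sig = (3; 1)
  P={4,6,9}:  v_{4} + v_{6} + v_{9} = v_{3} ; sig = (3; 1)
  P={1,4,7,9}:  v_{1} + v_{4} + v_{7} + v_{9} = 0 ; sig = (4; —)
  P={2,3,7,8}:  v_{2} + v_{3} + v_{7} + v_{8} = 2·v_{6} ; sig = (4; 2)
  P={2,4,7,8,9}:  v_{2} + v_{4} + v_{7} + v_{8} + v_{9} = v_{6} ; sig = (5; 1)

so the primitive-relation signature multiset is
[(2; —), (2; 1,1), (2; 1,1), (2; 1,1,1,1), (3; 1), (3; 1), (4; —), (4; 2), (5; 1)]


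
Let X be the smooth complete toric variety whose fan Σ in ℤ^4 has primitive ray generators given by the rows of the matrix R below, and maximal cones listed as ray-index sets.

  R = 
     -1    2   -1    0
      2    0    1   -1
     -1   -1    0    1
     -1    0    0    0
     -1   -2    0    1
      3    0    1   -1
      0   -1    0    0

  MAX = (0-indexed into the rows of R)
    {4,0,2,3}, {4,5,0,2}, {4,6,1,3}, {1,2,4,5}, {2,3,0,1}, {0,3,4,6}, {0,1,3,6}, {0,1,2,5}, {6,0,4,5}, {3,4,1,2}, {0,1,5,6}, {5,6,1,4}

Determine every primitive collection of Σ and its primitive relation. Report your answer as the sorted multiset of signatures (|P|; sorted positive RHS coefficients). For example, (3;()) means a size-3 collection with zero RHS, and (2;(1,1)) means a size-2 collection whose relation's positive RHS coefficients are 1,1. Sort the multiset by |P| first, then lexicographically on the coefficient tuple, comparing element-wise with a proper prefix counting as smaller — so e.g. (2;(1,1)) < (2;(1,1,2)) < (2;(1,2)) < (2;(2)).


3 collections generate NE(X_Σ); each relation:

  P = {2,6}:  v_{2} + v_{6} = v_{4}  so sig = (2;(1))
  P = {3,5}:  v_{3} + v_{5} = v_{1}  so sig = (2;(1))
  P = {0,1,4}:  v_{0} + v_{1} + v_{4} = 0  so sig = (3;())

Hence PRS(X_Σ) =
{ (2;(1)) ×2,  (3;()) }


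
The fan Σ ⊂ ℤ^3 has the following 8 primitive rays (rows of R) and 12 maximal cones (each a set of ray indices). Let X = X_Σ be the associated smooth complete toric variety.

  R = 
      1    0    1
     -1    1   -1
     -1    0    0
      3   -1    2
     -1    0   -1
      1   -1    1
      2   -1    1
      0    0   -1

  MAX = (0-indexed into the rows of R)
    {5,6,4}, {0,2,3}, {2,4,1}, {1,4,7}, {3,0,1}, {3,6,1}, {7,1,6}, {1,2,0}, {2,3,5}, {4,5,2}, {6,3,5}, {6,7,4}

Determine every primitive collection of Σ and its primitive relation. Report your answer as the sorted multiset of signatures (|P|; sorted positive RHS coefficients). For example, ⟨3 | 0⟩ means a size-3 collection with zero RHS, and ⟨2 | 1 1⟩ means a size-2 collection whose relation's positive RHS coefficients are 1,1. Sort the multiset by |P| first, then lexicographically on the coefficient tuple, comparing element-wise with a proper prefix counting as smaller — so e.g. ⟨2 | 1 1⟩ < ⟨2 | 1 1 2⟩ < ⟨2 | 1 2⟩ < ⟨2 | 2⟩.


Primitive collections (12):

  P={0,4}:  v_{0} + v_{4} = 0  →  sig = ⟨2 | 0⟩
  P={1,5}:  v_{1} + v_{5} = 0  →  sig = ⟨2 | 0⟩
  P={0,6}:  v_{0} + v_{6} = v_{3}  →  sig = ⟨2 | 1⟩
  P={2,6}:  v_{2} + v_{6} = v_{5}  →  sig = ⟨2 | 1⟩
  P={2,7}:  v_{2} + v_{7} = v_{4}  →  sig = ⟨2 | 1⟩
  P={3,4}:  v_{3} + v_{4} = v_{6}  →  sig = ⟨2 | 1⟩
  P={0,5}:  v_{0} + v_{5} = v_{2} + v_{3}  →  sig = ⟨2 | 1 1⟩
  P={0,7}:  v_{0} + v_{7} = v_{1} + v_{6}  →  sig = ⟨2 | 1 1⟩
  P={5,7}:  v_{5} + v_{7} = v_{4} + v_{6}  →  sig = ⟨2 | 1 1⟩
  P={3,7}:  v_{3} + v_{7} = v_{1} + 2·v_{6}  →  sig = ⟨2 | 1 2⟩
  P={1,2,3}:  v_{1} + v_{2} + v_{3} = v_{0}  →  sig = ⟨3 | 1⟩
  P={1,4,6}:  v_{1} + v_{4} + v_{6} = v_{7}  →  sig = ⟨3 | 1⟩

Signatures (|P|; sorted positive RHS coefficients), sorted:
    ⟨2 | 0⟩
    ⟨2 | 0⟩
    ⟨2 | 1⟩
    ⟨2 | 1⟩
    ⟨2 | 1⟩
    ⟨2 | 1⟩
    ⟨2 | 1 1⟩
    ⟨2 | 1 1⟩
    ⟨2 | 1 1⟩
    ⟨2 | 1 2⟩
    ⟨3 | 1⟩
    ⟨3 | 1⟩


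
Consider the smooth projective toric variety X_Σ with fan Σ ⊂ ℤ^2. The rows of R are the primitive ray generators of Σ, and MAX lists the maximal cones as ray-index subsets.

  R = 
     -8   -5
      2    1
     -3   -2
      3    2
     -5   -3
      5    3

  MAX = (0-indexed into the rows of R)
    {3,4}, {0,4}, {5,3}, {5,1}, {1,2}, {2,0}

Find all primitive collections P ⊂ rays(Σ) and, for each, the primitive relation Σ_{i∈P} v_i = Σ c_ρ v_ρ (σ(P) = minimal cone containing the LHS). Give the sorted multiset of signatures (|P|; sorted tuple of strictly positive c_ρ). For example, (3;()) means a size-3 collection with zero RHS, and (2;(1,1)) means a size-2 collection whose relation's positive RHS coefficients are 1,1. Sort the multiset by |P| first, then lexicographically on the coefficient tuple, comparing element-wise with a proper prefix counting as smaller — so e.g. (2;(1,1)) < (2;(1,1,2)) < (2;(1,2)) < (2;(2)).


|primitive collections| = 9. Relations:

  P={2,3}:  v_{2} + v_{3} = 0 ; sig = (2;())
  P={4,5}:  v_{4} + v_{5} = 0 ; sig = (2;())
  P={0,3}:  v_{0} + v_{3} = v_{4} ; sig = (2;(1))
  P={0,5}:  v_{0} + v_{5} = v_{2} ; sig = (2;(1))
  P={1,3}:  v_{1} + v_{3} = v_{5} ; sig = (2;(1))
  P={1,4}:  v_{1} + v_{4} = v_{2} ; sig = (2;(1))
  P={2,4}:  v_{2} + v_{4} = v_{0} ; sig = (2;(1))
  P={2,5}:  v_{2} + v_{5} = v_{1} ; sig = (2;(1))
  P={0,1}:  v_{0} + v_{1} = 2·v_{2} ; sig = (2;(2))

Sorted signature multiset PRS(X):
    (2;())
    (2;())
    (2;(1))
    (2;(1))
    (2;(1))
    (2;(1))
    (2;(1))
    (2;(1))
    (2;(2))
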